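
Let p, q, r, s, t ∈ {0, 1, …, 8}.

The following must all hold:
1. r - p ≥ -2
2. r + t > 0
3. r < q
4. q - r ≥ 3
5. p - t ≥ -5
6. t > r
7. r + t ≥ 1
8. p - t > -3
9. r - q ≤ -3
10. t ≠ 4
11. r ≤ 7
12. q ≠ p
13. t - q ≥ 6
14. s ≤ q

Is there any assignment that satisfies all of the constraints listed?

Constraints 1, 5, 9, and 13 give r − p ≥ -2, p − t ≥ -5, t − q ≥ 6, q − r ≥ 3.
Adding all 4 inequalities: the left sides telescope to 0, and the right sides sum to (-2) + (-5) + 6 + 3 = 2. So 0 ≥ 2, which is false.

Unsatisfiable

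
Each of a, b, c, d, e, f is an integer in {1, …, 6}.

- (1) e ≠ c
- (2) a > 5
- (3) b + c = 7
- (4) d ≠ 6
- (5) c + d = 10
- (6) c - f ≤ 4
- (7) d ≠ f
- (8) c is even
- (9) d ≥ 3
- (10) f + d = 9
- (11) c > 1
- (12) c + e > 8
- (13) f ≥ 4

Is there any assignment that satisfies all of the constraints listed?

One satisfying assignment is a = 6, b = 1, c = 6, d = 4, e = 5, f = 5.
For the less obvious constraints — constraint 3: b + c = 7; constraint 5: c + d = 10; constraint 6: c - f = 1 — and the others hold by inspection.

Satisfiable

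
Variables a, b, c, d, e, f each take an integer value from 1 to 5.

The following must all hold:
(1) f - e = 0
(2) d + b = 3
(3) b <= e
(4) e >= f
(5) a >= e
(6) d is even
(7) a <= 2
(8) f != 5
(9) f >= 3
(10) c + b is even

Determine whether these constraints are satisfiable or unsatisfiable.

Unsatisfiable

From constraints 4 and 9: e ≥ f and f ≥ 3, so e ≥ 3. From constraints 5 and 7: e ≤ a and a ≤ 2, so e ≤ 2. But 2 < 3, so no value of e works.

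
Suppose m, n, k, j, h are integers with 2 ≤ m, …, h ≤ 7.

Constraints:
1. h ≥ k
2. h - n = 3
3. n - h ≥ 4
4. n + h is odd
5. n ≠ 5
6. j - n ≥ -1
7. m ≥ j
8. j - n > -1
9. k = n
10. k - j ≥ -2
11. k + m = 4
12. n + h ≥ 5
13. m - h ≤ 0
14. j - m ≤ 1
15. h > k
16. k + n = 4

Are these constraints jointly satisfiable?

Constraints 3, 6, 13, and 14 give j − n ≥ -1, n − h ≥ 4, h − m ≥ 0, m − j ≥ -1.
Adding all 4 inequalities: the left sides telescope to 0, and the right sides sum to (-1) + 4 + 0 + (-1) = 2. So 0 ≥ 2, which is false.

Unsatisfiable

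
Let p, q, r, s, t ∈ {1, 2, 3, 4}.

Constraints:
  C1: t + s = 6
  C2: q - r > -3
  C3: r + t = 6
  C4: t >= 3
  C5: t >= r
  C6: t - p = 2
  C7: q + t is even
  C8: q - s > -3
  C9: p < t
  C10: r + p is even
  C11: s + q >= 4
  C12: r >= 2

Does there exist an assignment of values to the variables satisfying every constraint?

Satisfiable

The assignment p = 2, q = 2, r = 2, s = 2, t = 4 works:
  constraint 1 holds since t + s = 6.
  constraint 2 holds since q - r = 0.
The rest check out directly.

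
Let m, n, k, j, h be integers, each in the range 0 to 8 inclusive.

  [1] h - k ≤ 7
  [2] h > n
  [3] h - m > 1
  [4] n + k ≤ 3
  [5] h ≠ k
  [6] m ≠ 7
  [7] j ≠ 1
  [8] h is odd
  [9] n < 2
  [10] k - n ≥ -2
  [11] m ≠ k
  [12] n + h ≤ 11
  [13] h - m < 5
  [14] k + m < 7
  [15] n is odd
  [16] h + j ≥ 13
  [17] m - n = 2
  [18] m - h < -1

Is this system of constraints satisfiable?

Setting (m, n, k, j, h) = (3, 1, 2, 6, 7) satisfies everything: constraint 1: h - k = 5; constraint 3: h - m = 4, and the others follow.

Satisfiable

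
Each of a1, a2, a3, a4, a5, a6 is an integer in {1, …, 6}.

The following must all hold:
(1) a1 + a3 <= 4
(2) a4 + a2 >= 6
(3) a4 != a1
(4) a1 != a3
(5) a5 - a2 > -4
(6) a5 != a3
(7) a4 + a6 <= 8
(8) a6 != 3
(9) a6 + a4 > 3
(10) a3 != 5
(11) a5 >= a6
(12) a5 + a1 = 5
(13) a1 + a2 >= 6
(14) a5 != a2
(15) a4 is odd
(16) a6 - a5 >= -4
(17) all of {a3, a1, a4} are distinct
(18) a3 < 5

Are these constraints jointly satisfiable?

Satisfiable

The assignment a1 = 2, a2 = 4, a3 = 1, a4 = 5, a5 = 3, a6 = 1 works:
  constraint 1 holds since a1 + a3 = 3.
  constraint 2 holds since a4 + a2 = 9.
  constraint 5 holds since a5 - a2 = -1.
The rest check out directly.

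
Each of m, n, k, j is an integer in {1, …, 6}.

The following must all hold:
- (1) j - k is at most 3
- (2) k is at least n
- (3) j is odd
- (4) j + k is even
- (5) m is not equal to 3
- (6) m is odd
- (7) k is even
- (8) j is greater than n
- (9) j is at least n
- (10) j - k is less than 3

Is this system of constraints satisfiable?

Constraint 3 makes j odd and constraint 7 makes k even, so j + k must be odd. Constraint 4 says j + k is even — contradiction.

Unsatisfiable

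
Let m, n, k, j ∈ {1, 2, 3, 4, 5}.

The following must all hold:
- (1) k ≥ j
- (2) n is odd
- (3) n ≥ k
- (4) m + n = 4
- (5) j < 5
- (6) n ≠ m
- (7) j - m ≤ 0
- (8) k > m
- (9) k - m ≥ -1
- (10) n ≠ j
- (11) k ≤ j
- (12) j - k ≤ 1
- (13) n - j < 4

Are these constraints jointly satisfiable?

Unsatisfiable

Constraints 7, 8, and 11 give k ≤ j, j ≤ m, m < k. Chaining: k ≤ j ≤ m < k, which forces k < k — impossible.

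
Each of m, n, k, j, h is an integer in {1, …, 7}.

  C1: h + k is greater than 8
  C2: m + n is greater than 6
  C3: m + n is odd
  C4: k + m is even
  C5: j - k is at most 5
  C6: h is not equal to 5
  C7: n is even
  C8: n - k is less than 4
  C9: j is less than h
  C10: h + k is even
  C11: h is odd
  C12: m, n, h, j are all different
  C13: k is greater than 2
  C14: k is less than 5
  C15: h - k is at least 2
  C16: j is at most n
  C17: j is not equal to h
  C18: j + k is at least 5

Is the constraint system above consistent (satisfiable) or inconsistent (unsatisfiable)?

Try m = 1, n = 6, k = 3, j = 5, h = 7.
Check constraint 1: h + k = 10; constraint 2: m + n = 7. The remaining constraints are straightforward to verify.

Satisfiable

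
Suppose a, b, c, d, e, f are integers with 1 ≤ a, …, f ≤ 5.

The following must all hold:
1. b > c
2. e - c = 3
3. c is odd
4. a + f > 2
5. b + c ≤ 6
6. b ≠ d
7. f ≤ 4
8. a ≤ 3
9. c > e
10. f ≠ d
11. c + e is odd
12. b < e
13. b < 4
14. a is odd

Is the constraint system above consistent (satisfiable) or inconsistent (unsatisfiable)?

Unsatisfiable

Constraints 1, 9, and 12 give c < b, b < e, e < c. Chaining: c < b < e < c, which forces c < c — impossible.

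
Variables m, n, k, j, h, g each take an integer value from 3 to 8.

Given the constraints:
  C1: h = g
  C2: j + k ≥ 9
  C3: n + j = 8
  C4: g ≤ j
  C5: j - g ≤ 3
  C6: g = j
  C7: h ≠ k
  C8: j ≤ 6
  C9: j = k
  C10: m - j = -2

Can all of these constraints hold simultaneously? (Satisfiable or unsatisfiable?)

Unsatisfiable

From constraints 1, 6, and 9, h = g = j = k, so h = k. But constraint 7 says h ≠ k. Contradiction.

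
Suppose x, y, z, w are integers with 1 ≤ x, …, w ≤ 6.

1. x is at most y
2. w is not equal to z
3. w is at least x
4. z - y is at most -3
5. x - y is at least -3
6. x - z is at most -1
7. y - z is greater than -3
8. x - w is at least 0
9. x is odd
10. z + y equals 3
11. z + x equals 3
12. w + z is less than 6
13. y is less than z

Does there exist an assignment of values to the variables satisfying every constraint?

Constraints 4, 5, and 6 give z − x ≥ 1, x − y ≥ -3, y − z ≥ 3.
Adding all 3 inequalities: the left sides telescope to 0, and the right sides sum to 1 + (-3) + 3 = 1. So 0 ≥ 1, which is false.

Unsatisfiable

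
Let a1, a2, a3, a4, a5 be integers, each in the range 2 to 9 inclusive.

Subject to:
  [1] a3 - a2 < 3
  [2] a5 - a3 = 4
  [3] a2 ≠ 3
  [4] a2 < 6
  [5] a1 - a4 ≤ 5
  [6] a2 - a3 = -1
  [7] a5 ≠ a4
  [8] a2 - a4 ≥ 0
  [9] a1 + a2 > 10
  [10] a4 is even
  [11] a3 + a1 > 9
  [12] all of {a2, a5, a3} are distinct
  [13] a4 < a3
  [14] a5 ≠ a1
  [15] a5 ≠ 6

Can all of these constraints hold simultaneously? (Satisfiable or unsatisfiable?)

Setting (a1, a2, a3, a4, a5) = (7, 4, 5, 2, 9) satisfies everything: constraint 1: a3 - a2 = 1; constraint 2: a5 - a3 = 4; constraint 5: a1 - a4 = 5, and the others follow.

Satisfiable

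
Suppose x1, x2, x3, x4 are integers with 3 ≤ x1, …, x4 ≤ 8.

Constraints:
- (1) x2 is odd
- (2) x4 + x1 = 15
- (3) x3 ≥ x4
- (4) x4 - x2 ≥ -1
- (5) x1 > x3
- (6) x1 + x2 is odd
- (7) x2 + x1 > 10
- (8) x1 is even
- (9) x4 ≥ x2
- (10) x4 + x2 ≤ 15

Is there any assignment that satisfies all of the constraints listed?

Satisfiable

The assignment x1 = 8, x2 = 5, x3 = 7, x4 = 7 works:
  constraint 2 holds since x4 + x1 = 15.
  constraint 4 holds since x4 - x2 = 2.
  constraint 7 holds since x2 + x1 = 13.
The rest check out directly.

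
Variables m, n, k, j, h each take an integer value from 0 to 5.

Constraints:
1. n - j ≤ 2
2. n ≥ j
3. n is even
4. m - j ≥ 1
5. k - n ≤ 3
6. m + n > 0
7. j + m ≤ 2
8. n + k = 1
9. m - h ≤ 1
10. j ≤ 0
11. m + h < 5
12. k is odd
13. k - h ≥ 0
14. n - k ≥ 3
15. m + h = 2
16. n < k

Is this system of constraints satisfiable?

Unsatisfiable

Constraints 1, 4, 9, 13, and 14 give k − h ≥ 0, h − m ≥ -1, m − j ≥ 1, j − n ≥ -2, n − k ≥ 3.
Adding all 5 inequalities: the left sides telescope to 0, and the right sides sum to 0 + (-1) + 1 + (-2) + 3 = 1. So 0 ≥ 1, which is false.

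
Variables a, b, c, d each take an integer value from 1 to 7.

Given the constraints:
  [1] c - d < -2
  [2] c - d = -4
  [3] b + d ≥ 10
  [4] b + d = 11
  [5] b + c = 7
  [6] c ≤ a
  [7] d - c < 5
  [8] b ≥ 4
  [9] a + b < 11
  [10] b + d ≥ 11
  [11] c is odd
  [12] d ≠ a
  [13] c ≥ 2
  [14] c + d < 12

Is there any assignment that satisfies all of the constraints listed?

The assignment a = 5, b = 4, c = 3, d = 7 works:
  constraint 1 holds since c - d = -4.
  constraint 2 holds since c - d = -4.
  constraint 3 holds since b + d = 11.
The rest check out directly.

Satisfiable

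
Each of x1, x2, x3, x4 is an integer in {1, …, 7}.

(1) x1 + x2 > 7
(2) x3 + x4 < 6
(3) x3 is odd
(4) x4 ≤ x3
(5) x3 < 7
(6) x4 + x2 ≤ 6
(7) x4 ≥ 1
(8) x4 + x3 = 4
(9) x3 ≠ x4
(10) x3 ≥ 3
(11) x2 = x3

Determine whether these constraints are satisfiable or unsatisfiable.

Try x1 = 5, x2 = 3, x3 = 3, x4 = 1.
Check constraint 1: x1 + x2 = 8; constraint 2: x3 + x4 = 4; constraint 6: x4 + x2 = 4. The remaining constraints are straightforward to verify.

Satisfiable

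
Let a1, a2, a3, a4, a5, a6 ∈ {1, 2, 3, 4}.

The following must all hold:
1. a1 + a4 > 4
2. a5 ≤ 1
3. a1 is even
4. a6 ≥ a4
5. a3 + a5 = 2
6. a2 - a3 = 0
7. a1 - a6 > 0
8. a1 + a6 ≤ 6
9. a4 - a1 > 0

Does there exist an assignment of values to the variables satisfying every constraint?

Unsatisfiable

Constraints 4, 7, and 9 give a4 ≤ a6, a6 < a1, a1 < a4. Chaining: a4 ≤ a6 < a1 < a4, which forces a4 < a4 — impossible.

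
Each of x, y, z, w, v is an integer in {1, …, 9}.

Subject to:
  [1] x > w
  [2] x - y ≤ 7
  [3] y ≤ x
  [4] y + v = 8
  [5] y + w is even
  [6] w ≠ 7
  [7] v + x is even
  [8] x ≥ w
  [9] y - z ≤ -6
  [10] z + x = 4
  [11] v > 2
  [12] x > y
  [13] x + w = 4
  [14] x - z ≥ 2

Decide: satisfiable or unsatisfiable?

Constraints 2, 9, and 14 give x − z ≥ 2, z − y ≥ 6, y − x ≥ -7.
Adding all 3 inequalities: the left sides telescope to 0, and the right sides sum to 2 + 6 + (-7) = 1. So 0 ≥ 1, which is false.

Unsatisfiable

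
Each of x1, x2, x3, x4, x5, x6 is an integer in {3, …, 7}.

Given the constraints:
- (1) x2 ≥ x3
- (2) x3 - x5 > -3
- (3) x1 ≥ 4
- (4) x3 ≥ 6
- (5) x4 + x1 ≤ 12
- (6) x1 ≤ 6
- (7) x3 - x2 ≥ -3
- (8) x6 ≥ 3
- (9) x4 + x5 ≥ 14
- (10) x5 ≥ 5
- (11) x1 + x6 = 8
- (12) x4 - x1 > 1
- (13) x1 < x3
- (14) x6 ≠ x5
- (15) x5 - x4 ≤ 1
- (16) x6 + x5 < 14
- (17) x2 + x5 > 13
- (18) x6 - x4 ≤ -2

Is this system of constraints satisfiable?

Satisfiable

One satisfying assignment is x1 = 4, x2 = 7, x3 = 7, x4 = 7, x5 = 7, x6 = 4.
For the less obvious constraints — constraint 2: x3 - x5 = 0; constraint 5: x4 + x1 = 11 — and the others hold by inspection.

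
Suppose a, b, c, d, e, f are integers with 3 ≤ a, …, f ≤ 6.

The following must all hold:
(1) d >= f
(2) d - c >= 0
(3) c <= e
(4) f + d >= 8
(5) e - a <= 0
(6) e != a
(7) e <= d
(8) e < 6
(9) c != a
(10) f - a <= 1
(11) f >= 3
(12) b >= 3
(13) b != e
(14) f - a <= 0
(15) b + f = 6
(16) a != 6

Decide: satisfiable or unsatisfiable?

Satisfiable

One satisfying assignment is a = 5, b = 3, c = 4, d = 5, e = 4, f = 3.
For the less obvious constraints — constraint 2: d - c = 1; constraint 4: f + d = 8 — and the others hold by inspection.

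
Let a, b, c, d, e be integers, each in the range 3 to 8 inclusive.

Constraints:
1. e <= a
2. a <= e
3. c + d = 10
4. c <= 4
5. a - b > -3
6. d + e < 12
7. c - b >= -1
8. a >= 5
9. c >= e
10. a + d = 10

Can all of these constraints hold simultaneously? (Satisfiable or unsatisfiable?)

From constraints 2 and 8: e ≥ a and a ≥ 5, so e ≥ 5. From constraints 4 and 9: e ≤ c and c ≤ 4, so e ≤ 4. But 4 < 5, so no value of e works.

Unsatisfiable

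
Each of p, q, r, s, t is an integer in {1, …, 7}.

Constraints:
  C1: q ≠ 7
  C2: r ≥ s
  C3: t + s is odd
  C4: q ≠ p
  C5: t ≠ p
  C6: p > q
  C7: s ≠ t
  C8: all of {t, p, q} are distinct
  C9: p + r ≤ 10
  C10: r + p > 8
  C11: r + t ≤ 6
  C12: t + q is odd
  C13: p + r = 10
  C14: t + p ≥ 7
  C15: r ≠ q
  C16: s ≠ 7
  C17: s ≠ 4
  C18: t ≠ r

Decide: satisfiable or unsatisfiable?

Satisfiable

The assignment p = 7, q = 5, r = 3, s = 3, t = 2 works:
  constraint 9 holds since p + r = 10.
  constraint 10 holds since r + p = 10.
The rest check out directly.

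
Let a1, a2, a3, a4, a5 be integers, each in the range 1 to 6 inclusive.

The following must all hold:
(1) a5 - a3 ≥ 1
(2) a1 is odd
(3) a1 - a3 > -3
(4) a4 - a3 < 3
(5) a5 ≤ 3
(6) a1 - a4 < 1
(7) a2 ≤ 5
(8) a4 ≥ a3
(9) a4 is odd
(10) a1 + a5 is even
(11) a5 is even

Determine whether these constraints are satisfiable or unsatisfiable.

Unsatisfiable

Constraint 2 makes a1 odd and constraint 11 makes a5 even, so a1 + a5 must be odd. Constraint 10 says a1 + a5 is even — contradiction.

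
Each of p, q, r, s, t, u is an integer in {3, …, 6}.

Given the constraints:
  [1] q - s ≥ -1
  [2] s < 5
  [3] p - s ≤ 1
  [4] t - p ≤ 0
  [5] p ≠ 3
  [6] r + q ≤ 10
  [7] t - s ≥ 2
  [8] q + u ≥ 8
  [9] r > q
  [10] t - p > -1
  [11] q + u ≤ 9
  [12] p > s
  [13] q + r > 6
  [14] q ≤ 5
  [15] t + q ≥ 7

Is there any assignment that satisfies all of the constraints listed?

Unsatisfiable

Constraints 3, 4, and 7 give t − s ≥ 2, s − p ≥ -1, p − t ≥ 0.
Adding all 3 inequalities: the left sides telescope to 0, and the right sides sum to 2 + (-1) + 0 = 1. So 0 ≥ 1, which is false.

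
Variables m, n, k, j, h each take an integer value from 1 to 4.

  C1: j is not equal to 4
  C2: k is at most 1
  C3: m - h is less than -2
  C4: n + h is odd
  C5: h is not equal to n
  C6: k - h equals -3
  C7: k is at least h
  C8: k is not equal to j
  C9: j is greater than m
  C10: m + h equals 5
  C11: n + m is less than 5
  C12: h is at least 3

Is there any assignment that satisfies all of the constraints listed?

From constraint 12: h ≥ 3. From constraints 2 and 7: h ≤ k and k ≤ 1, so h ≤ 1. But 1 < 3, so no value of h works.

Unsatisfiable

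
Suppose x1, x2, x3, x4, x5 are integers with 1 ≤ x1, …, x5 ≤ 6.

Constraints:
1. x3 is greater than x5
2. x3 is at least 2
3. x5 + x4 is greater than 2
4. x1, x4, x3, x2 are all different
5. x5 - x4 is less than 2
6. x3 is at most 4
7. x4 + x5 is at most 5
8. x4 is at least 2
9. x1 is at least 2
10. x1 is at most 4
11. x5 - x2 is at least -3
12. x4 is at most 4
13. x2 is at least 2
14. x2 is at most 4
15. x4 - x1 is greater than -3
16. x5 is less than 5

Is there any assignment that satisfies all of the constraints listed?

Constraints 2, 6, 8, 9, 10, 12, 13, and 14 confine each of x1, x4, x3, x2 to the 3 values {2, …, 4}.
Constraint 4 requires all 4 of them to be distinct, but only 3 values are available — impossible by the pigeonhole principle.

Unsatisfiable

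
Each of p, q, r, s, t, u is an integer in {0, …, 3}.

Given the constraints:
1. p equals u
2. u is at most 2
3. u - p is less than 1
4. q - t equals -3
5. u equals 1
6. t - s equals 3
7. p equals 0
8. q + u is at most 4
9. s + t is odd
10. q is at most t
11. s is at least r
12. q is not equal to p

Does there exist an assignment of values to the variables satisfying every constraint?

Unsatisfiable

Constraint 7 fixes p = 0 and constraint 5 fixes u = 1, but constraint 1 requires p = u. Since 0 ≠ 1, contradiction.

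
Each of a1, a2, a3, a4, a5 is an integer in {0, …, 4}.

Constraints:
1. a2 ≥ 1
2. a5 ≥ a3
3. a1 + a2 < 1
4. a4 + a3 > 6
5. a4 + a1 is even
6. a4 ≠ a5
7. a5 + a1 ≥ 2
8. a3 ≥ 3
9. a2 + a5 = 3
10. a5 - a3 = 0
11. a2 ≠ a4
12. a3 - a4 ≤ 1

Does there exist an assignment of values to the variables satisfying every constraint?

Unsatisfiable

From constraint 1: a2 ≥ 1. From constraints 2 and 8: a5 ≥ a3 ≥ 3. Hence a2 + a5 ≥ 4. But constraint 9 requires a2 + a5 = 3, and 3 < 4. Contradiction.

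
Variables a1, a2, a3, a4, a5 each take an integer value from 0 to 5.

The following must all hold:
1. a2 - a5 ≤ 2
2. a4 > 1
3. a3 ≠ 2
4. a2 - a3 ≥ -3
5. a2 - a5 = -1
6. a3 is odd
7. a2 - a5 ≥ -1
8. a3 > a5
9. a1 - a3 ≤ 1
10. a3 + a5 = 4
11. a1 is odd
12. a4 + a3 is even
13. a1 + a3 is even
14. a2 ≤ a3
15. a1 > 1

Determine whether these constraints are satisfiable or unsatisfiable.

Satisfiable

The assignment a1 = 3, a2 = 0, a3 = 3, a4 = 3, a5 = 1 works:
  constraint 1 holds since a2 - a5 = -1.
  constraint 4 holds since a2 - a3 = -3.
The rest check out directly.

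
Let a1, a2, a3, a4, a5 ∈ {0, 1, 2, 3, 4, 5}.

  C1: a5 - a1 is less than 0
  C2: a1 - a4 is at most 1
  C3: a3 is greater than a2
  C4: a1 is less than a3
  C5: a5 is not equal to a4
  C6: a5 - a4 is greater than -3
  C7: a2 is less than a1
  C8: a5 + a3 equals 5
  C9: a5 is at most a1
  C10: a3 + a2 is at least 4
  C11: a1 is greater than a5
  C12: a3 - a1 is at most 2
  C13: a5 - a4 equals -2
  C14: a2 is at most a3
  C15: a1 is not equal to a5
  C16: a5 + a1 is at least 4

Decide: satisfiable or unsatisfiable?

Satisfiable

Try a1 = 3, a2 = 0, a3 = 4, a4 = 3, a5 = 1.
Check constraint 1: a5 - a1 = -2; constraint 2: a1 - a4 = 0; constraint 6: a5 - a4 = -2. The remaining constraints are straightforward to verify.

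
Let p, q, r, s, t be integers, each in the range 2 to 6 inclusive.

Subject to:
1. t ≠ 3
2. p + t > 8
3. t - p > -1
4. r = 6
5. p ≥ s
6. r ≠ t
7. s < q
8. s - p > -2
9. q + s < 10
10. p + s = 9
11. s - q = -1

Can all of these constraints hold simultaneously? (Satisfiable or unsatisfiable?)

One satisfying assignment is p = 5, q = 5, r = 6, s = 4, t = 5.
For the less obvious constraints — constraint 2: p + t = 10; constraint 3: t - p = 0 — and the others hold by inspection.

Satisfiable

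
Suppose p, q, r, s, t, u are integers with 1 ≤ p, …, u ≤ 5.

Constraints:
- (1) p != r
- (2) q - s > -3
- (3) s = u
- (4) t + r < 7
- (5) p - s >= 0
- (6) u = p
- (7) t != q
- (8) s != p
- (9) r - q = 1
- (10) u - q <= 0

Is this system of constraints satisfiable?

Unsatisfiable

From constraints 3 and 6, s = u = p, so s = p. But constraint 8 says s ≠ p. Contradiction.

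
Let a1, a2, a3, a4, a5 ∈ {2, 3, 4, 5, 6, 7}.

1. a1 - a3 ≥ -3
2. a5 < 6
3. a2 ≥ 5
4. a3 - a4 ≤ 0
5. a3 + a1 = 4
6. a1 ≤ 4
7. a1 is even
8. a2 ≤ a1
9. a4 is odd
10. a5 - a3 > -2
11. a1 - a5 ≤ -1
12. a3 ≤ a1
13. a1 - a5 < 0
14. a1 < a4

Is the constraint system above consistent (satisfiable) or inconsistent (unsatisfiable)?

Unsatisfiable

From constraints 3 and 8: a1 ≥ a2 and a2 ≥ 5, so a1 ≥ 5. From constraint 6: a1 ≤ 4. But 4 < 5, so no value of a1 works.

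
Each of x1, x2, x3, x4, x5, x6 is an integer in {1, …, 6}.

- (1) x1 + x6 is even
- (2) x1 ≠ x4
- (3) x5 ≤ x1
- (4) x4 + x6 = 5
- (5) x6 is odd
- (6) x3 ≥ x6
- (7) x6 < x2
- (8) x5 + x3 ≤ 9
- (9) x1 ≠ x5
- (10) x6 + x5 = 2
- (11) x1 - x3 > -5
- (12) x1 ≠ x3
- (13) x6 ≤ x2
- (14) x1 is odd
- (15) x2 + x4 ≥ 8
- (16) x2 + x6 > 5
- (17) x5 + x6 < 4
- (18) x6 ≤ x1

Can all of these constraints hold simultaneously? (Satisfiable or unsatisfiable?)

Satisfiable

One satisfying assignment is x1 = 3, x2 = 5, x3 = 6, x4 = 4, x5 = 1, x6 = 1.
For the less obvious constraints — constraint 4: x4 + x6 = 5; constraint 8: x5 + x3 = 7 — and the others hold by inspection.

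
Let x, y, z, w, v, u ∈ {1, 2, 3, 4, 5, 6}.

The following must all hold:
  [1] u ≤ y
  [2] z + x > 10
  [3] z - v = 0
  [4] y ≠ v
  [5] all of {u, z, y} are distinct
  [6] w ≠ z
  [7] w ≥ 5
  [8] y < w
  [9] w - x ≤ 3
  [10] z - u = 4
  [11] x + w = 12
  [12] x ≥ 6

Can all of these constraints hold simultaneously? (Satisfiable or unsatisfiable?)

The assignment x = 6, y = 2, z = 5, w = 6, v = 5, u = 1 works:
  constraint 2 holds since z + x = 11.
  constraint 3 holds since z - v = 0.
  constraint 9 holds since w - x = 0.
The rest check out directly.

Satisfiable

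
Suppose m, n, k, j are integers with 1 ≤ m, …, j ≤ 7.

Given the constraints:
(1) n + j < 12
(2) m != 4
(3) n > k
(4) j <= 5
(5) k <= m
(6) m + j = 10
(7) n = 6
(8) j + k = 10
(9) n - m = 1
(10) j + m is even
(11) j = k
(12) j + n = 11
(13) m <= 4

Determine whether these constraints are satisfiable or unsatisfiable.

From constraint 4: j ≤ 5. From constraints 5 and 13: k ≤ m ≤ 4. Hence j + k ≤ 9. But constraint 8 requires j + k = 10, and 10 > 9. Contradiction.

Unsatisfiable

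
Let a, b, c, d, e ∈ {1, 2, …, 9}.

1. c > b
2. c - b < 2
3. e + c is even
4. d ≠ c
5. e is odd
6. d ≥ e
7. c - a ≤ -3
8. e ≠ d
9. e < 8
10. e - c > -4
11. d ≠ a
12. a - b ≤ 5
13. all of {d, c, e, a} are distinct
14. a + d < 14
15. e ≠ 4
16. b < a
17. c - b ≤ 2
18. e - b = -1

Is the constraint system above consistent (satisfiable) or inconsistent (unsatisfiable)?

Satisfiable

One satisfying assignment is a = 6, b = 2, c = 3, d = 7, e = 1.
For the less obvious constraints — constraint 2: c - b = 1; constraint 7: c - a = -3; constraint 10: e - c = -2 — and the others hold by inspection.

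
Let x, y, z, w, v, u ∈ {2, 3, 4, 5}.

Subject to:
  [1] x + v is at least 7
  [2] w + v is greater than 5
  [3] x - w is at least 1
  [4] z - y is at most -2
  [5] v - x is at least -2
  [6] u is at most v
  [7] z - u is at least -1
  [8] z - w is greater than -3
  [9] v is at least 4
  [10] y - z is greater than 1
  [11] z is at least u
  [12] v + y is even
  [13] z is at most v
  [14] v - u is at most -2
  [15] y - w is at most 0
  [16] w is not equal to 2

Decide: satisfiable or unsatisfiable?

Constraints 3, 4, 5, 7, 14, and 15 give y − z ≥ 2, z − u ≥ -1, u − v ≥ 2, v − x ≥ -2, x − w ≥ 1, w − y ≥ 0.
Adding all 6 inequalities: the left sides telescope to 0, and the right sides sum to 2 + (-1) + 2 + (-2) + 1 + 0 = 2. So 0 ≥ 2, which is false.

Unsatisfiable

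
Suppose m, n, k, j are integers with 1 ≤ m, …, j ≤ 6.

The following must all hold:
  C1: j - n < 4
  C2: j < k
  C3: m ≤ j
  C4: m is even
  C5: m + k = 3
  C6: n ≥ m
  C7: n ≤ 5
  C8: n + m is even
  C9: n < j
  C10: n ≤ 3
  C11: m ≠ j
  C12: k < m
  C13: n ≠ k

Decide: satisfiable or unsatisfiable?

Unsatisfiable

Constraints 2, 6, 9, and 12 give n < j, j < k, k < m, m ≤ n. Chaining: n < j < k < m ≤ n, which forces n < n — impossible.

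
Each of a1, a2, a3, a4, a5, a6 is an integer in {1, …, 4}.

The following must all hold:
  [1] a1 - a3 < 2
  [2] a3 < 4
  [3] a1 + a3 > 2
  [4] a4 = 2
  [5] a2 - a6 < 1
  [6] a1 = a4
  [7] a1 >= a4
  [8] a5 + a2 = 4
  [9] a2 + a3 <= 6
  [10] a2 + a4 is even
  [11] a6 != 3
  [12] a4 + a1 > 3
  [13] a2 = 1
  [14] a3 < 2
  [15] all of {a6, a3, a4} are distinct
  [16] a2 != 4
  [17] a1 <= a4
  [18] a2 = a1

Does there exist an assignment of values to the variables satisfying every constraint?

Constraint 13 fixes a2 = 1 and constraint 4 fixes a4 = 2. Constraints 6 and 18 give a2 = a1 = a4, so a2 = a4. But 1 ≠ 2 — contradiction.

Unsatisfiable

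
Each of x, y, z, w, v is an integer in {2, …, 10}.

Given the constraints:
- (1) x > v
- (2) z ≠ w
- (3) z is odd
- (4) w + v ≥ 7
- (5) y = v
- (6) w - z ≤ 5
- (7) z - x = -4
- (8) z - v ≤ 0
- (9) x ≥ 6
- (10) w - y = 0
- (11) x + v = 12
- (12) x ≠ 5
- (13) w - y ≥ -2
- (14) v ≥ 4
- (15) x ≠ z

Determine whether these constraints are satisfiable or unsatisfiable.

Try x = 7, y = 5, z = 3, w = 5, v = 5.
Check constraint 4: w + v = 10; constraint 6: w - z = 2; constraint 7: z - x = -4. The remaining constraints are straightforward to verify.

Satisfiable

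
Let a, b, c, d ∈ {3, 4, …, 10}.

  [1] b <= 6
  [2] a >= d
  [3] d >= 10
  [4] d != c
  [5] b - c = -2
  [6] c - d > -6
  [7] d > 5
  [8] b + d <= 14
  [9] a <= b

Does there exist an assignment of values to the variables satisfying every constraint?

Unsatisfiable

From constraints 2 and 3: a ≥ d and d ≥ 10, so a ≥ 10. From constraints 1 and 9: a ≤ b and b ≤ 6, so a ≤ 6. But 6 < 10, so no value of a works.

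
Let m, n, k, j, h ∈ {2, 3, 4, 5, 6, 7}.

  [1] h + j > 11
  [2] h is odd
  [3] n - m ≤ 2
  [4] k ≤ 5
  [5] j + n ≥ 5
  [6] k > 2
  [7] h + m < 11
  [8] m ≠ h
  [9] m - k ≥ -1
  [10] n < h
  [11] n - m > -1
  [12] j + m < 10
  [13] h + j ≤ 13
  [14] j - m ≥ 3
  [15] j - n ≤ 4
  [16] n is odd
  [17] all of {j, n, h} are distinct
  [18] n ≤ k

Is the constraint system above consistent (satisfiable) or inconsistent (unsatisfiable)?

Take m = 2, n = 3, k = 3, j = 5, h = 7. Then constraint 1: h + j = 12; constraint 3: n - m = 1, and every other listed constraint is also met.

Satisfiable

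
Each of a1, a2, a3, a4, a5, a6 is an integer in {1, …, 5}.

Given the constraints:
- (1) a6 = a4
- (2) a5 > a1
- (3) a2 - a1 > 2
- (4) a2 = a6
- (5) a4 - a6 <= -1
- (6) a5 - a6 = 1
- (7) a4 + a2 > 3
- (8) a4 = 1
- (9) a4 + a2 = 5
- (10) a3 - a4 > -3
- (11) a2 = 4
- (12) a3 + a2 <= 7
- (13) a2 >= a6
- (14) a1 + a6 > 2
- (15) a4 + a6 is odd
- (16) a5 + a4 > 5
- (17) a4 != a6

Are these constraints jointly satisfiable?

Constraint 11 fixes a2 = 4 and constraint 8 fixes a4 = 1. Constraints 1 and 4 give a2 = a6 = a4, so a2 = a4. But 4 ≠ 1 — contradiction.

Unsatisfiable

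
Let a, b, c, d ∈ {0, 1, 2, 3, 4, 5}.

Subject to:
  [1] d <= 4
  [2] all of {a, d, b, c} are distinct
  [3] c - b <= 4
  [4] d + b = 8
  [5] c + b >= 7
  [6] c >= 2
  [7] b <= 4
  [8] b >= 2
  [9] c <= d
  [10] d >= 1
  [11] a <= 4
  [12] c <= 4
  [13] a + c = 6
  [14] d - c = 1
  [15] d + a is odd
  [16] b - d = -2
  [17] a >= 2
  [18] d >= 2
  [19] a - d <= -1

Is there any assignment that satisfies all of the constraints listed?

Unsatisfiable

Constraints 1, 6, 7, 8, 11, 12, 17, and 18 confine each of a, d, b, c to the 3 values {2, …, 4}.
Constraint 2 requires all 4 of them to be distinct, but only 3 values are available — impossible by the pigeonhole principle.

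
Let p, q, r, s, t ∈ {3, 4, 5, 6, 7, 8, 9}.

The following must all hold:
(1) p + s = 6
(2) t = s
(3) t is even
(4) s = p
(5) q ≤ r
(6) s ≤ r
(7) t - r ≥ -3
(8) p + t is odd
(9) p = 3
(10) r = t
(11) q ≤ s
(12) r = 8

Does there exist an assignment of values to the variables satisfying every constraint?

Unsatisfiable

Constraint 12 fixes r = 8 and constraint 9 fixes p = 3. Constraints 2, 4, and 10 give r = t = s = p, so r = p. But 8 ≠ 3 — contradiction.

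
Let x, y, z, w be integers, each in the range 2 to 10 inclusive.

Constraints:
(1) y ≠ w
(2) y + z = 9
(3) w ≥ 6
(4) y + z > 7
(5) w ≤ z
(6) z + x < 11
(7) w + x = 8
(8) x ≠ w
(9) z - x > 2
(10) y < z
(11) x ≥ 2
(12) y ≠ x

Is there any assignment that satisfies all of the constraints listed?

Satisfiable

Take x = 2, y = 3, z = 6, w = 6. Then constraint 2: y + z = 9; constraint 4: y + z = 9; constraint 6: z + x = 8, and every other listed constraint is also met.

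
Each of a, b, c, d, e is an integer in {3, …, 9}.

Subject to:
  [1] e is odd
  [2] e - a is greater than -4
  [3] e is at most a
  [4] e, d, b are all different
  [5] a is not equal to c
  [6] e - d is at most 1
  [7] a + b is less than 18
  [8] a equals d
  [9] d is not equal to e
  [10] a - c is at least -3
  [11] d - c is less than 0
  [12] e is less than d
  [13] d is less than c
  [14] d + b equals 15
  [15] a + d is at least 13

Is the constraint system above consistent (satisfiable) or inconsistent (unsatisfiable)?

Try a = 7, b = 8, c = 9, d = 7, e = 5.
Check constraint 2: e - a = -2; constraint 6: e - d = -2; constraint 7: a + b = 15. The remaining constraints are straightforward to verify.

Satisfiable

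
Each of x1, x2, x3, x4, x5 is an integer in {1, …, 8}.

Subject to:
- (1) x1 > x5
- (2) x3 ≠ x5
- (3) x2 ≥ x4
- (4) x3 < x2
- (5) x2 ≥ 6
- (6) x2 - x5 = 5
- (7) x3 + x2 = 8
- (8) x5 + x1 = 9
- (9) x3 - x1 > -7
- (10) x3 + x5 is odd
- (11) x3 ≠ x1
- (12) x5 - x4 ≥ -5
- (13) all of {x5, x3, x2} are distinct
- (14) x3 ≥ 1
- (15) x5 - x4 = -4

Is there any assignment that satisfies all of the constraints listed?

Satisfiable

One satisfying assignment is x1 = 8, x2 = 6, x3 = 2, x4 = 5, x5 = 1.
For the less obvious constraints — constraint 6: x2 - x5 = 5; constraint 7: x3 + x2 = 8; constraint 8: x5 + x1 = 9 — and the others hold by inspection.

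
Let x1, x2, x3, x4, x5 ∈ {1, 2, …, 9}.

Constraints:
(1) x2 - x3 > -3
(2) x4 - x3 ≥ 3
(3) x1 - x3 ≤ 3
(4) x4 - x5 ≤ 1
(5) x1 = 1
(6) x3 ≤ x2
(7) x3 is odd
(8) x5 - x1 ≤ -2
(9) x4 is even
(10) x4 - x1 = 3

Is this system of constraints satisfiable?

Unsatisfiable

Constraints 2, 3, 4, and 8 give x5 − x4 ≥ -1, x4 − x3 ≥ 3, x3 − x1 ≥ -3, x1 − x5 ≥ 2.
Adding all 4 inequalities: the left sides telescope to 0, and the right sides sum to (-1) + 3 + (-3) + 2 = 1. So 0 ≥ 1, which is false.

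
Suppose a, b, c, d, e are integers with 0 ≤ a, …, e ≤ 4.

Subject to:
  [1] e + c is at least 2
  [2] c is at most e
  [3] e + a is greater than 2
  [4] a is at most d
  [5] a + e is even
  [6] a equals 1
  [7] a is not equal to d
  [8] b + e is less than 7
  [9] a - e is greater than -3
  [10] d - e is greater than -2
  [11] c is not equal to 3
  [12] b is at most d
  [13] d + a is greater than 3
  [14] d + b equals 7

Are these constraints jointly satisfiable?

Satisfiable

The assignment a = 1, b = 3, c = 0, d = 4, e = 3 works:
  constraint 1 holds since e + c = 3.
  constraint 3 holds since e + a = 4.
  constraint 8 holds since b + e = 6.
The rest check out directly.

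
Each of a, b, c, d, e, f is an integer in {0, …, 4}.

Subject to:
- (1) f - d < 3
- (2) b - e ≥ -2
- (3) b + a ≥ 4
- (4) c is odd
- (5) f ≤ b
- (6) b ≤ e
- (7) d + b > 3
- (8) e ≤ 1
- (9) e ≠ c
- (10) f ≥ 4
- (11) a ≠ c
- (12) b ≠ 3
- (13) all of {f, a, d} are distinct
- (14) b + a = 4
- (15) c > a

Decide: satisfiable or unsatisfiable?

From constraints 5 and 10: b ≥ f and f ≥ 4, so b ≥ 4. From constraints 6 and 8: b ≤ e and e ≤ 1, so b ≤ 1. But 1 < 4, so no value of b works.

Unsatisfiable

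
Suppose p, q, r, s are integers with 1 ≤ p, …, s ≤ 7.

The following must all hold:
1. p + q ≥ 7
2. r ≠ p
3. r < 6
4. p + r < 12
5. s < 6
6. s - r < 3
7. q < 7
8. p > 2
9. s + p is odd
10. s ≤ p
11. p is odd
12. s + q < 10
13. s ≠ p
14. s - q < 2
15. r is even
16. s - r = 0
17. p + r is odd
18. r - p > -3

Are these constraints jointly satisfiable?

Take p = 5, q = 3, r = 4, s = 4. Then constraint 1: p + q = 8; constraint 4: p + r = 9; constraint 6: s - r = 0, and every other listed constraint is also met.

Satisfiable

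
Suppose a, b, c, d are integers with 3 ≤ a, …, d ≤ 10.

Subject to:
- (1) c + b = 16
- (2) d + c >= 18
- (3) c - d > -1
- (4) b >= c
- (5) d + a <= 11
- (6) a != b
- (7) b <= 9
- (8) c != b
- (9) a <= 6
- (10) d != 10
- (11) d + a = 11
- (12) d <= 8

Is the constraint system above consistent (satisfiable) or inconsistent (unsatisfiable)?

Unsatisfiable

From constraint 12: d ≤ 8. From constraints 4 and 7: c ≤ b ≤ 9. Hence d + c ≤ 17. But constraint 2 requires d + c ≥ 18, and 18 > 17. Contradiction.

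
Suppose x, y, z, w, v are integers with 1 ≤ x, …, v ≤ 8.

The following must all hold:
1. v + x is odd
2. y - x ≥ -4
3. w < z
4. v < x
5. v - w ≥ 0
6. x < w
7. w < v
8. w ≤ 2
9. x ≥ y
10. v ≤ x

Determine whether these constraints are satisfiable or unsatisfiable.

Constraints 4, 6, and 7 give v < x, x < w, w < v. Chaining: v < x < w < v, which forces v < v — impossible.

Unsatisfiable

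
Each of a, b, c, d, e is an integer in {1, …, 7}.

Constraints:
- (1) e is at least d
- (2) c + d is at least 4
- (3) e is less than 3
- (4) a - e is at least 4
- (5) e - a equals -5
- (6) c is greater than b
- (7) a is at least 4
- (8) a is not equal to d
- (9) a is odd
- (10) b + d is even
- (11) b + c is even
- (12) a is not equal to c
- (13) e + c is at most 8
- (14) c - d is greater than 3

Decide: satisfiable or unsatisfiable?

Satisfiable

The assignment a = 7, b = 1, c = 5, d = 1, e = 2 works:
  constraint 2 holds since c + d = 6.
  constraint 4 holds since a - e = 5.
The rest check out directly.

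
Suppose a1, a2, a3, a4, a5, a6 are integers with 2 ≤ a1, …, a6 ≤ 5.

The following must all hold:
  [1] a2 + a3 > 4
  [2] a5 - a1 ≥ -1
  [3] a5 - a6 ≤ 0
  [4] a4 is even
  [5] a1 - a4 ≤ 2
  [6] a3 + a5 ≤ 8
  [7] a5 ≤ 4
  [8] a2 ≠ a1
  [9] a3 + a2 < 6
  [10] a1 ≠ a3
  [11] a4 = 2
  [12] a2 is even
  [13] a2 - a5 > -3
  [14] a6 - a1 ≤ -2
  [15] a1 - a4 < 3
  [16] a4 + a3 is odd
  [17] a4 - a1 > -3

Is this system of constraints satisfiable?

Unsatisfiable

Constraints 2, 3, and 14 give a1 − a6 ≥ 2, a6 − a5 ≥ 0, a5 − a1 ≥ -1.
Adding all 3 inequalities: the left sides telescope to 0, and the right sides sum to 2 + 0 + (-1) = 1. So 0 ≥ 1, which is false.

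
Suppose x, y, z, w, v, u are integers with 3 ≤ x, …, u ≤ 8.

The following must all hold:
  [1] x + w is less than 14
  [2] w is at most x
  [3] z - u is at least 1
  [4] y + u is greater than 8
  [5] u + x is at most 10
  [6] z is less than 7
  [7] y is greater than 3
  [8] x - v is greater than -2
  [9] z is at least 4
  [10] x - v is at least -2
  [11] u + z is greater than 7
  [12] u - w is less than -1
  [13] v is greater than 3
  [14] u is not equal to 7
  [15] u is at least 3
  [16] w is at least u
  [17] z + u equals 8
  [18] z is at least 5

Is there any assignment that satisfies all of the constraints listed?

Try x = 6, y = 7, z = 5, w = 5, v = 7, u = 3.
Check constraint 1: x + w = 11; constraint 3: z - u = 2. The remaining constraints are straightforward to verify.

Satisfiable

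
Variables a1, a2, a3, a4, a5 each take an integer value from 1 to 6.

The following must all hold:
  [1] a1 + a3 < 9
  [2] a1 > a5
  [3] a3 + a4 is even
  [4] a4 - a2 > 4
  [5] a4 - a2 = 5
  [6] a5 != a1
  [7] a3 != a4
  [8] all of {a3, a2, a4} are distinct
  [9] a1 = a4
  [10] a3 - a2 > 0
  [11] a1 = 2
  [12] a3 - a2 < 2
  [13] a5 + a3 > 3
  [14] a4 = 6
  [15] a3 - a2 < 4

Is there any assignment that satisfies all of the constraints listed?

Unsatisfiable

Constraint 11 fixes a1 = 2 and constraint 14 fixes a4 = 6, but constraint 9 requires a1 = a4. Since 2 ≠ 6, contradiction.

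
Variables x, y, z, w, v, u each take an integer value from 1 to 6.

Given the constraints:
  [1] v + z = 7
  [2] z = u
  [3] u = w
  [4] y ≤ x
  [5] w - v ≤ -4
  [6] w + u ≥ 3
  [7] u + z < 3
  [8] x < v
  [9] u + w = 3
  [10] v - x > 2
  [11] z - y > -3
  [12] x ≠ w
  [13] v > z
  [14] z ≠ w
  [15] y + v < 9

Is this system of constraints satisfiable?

Unsatisfiable

From constraints 2 and 3, z = u = w, so z = w. But constraint 14 says z ≠ w. Contradiction.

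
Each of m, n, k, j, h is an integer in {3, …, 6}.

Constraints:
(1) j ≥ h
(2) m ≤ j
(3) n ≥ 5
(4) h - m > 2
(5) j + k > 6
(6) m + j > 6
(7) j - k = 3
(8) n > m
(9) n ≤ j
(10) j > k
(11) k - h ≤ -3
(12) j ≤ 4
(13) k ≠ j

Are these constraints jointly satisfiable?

From constraint 3: n ≥ 5. From constraints 9 and 12: n ≤ j and j ≤ 4, so n ≤ 4. But 4 < 5, so no value of n works.

Unsatisfiable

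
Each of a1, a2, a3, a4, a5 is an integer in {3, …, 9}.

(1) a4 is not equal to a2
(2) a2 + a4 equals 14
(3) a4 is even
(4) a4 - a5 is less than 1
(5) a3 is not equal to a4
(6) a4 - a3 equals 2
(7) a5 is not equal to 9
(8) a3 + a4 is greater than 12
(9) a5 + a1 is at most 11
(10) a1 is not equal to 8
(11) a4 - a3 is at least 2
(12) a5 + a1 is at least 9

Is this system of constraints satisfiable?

Satisfiable

Setting (a1, a2, a3, a4, a5) = (3, 6, 6, 8, 8) satisfies everything: constraint 2: a2 + a4 = 14; constraint 4: a4 - a5 = 0; constraint 6: a4 - a3 = 2, and the others follow.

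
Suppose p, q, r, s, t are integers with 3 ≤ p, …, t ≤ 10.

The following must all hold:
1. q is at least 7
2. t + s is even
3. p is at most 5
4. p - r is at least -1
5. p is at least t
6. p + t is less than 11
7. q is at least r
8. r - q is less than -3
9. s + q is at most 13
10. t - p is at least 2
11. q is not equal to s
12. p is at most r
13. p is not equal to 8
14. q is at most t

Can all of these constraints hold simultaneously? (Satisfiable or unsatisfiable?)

Unsatisfiable

From constraints 1 and 14: t ≥ q and q ≥ 7, so t ≥ 7. From constraints 3 and 5: t ≤ p and p ≤ 5, so t ≤ 5. But 5 < 7, so no value of t works.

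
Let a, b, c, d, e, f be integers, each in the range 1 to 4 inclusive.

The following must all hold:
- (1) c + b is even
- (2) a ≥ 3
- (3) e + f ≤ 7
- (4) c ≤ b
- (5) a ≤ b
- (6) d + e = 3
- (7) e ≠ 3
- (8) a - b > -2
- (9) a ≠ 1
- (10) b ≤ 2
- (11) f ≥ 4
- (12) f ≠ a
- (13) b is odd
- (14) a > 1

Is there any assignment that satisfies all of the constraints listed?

Unsatisfiable

From constraint 2: a ≥ 3. From constraints 5 and 10: a ≤ b and b ≤ 2, so a ≤ 2. But 2 < 3, so no value of a works.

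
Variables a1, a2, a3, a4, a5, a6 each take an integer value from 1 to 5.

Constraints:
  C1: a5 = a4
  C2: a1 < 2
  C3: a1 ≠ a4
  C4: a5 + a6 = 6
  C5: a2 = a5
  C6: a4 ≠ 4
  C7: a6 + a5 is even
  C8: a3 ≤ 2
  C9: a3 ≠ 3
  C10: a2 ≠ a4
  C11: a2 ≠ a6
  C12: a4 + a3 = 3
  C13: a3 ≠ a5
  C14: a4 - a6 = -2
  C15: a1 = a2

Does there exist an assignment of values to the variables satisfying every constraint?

Unsatisfiable

From constraints 1, 5, and 15, a1 = a2 = a5 = a4, so a1 = a4. But constraint 3 says a1 ≠ a4. Contradiction.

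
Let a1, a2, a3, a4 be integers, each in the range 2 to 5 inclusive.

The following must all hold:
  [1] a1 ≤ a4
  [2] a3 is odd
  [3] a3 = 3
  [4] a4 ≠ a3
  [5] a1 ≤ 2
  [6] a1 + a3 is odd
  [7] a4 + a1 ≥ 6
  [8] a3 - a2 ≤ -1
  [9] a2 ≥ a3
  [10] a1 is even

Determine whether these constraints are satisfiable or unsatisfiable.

Satisfiable

Take a1 = 2, a2 = 5, a3 = 3, a4 = 4. Then constraint 2: a3 = 3 is odd; constraint 7: a4 + a1 = 6; constraint 8: a3 - a2 = -2, and every other listed constraint is also met.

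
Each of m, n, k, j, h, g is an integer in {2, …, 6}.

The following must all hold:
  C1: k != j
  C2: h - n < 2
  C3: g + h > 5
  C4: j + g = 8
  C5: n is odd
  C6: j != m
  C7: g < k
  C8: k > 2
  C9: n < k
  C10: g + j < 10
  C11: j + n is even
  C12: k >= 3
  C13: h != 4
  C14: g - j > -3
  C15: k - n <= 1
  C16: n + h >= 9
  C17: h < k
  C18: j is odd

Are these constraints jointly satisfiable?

Satisfiable

Setting (m, n, k, j, h, g) = (6, 5, 6, 5, 5, 3) satisfies everything: constraint 2: h - n = 0; constraint 3: g + h = 8; constraint 4: j + g = 8, and the others follow.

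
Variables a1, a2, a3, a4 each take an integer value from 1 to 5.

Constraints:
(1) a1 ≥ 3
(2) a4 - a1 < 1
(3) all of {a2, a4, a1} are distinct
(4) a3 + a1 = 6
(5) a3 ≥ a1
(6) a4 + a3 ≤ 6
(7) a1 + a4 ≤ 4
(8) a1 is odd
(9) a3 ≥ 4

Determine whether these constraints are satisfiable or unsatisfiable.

From constraint 9: a3 ≥ 4. From constraint 1: a1 ≥ 3. Hence a3 + a1 ≥ 7. But constraint 4 requires a3 + a1 = 6, and 6 < 7. Contradiction.

Unsatisfiable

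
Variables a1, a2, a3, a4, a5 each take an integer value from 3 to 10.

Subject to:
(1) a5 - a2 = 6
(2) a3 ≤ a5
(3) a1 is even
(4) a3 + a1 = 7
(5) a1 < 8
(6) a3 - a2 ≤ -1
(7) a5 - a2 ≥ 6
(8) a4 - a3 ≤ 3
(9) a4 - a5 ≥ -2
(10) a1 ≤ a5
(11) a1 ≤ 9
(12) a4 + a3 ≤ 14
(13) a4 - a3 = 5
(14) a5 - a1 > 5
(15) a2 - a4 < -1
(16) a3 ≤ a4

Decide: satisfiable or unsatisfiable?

Constraints 6, 7, 8, and 9 give a2 − a3 ≥ 1, a3 − a4 ≥ -3, a4 − a5 ≥ -2, a5 − a2 ≥ 6.
Adding all 4 inequalities: the left sides telescope to 0, and the right sides sum to 1 + (-3) + (-2) + 6 = 2. So 0 ≥ 2, which is false.

Unsatisfiable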